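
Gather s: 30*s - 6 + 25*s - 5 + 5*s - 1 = 60*s - 12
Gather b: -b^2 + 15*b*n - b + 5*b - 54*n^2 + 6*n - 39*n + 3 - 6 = -b^2 + b*(15*n + 4) - 54*n^2 - 33*n - 3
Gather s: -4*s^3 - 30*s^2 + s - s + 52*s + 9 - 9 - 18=-4*s^3 - 30*s^2 + 52*s - 18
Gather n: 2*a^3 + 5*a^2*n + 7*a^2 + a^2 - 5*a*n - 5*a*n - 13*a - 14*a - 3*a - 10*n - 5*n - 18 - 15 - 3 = 2*a^3 + 8*a^2 - 30*a + n*(5*a^2 - 10*a - 15) - 36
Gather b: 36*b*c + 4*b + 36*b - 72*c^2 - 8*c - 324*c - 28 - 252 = b*(36*c + 40) - 72*c^2 - 332*c - 280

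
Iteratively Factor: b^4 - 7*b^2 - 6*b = (b)*(b^3 - 7*b - 6) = b*(b + 1)*(b^2 - b - 6) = b*(b + 1)*(b + 2)*(b - 3)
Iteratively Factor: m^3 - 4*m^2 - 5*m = (m - 5)*(m^2 + m) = m*(m - 5)*(m + 1)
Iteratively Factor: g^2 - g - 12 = (g + 3)*(g - 4)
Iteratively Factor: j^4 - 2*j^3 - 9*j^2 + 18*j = (j - 3)*(j^3 + j^2 - 6*j) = (j - 3)*(j - 2)*(j^2 + 3*j) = (j - 3)*(j - 2)*(j + 3)*(j)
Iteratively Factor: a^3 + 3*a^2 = (a + 3)*(a^2) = a*(a + 3)*(a)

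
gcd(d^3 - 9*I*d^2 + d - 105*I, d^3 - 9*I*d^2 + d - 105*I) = d^3 - 9*I*d^2 + d - 105*I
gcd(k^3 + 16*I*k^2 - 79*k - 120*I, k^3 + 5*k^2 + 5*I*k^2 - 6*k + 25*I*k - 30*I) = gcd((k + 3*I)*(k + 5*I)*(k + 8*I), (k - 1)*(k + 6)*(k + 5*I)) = k + 5*I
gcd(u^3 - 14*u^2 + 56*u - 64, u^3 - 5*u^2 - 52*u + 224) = u^2 - 12*u + 32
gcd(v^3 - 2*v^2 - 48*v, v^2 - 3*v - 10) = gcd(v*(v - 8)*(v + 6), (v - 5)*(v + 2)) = 1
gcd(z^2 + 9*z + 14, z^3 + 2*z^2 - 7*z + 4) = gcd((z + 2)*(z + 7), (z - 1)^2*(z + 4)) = 1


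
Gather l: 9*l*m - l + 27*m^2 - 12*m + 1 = l*(9*m - 1) + 27*m^2 - 12*m + 1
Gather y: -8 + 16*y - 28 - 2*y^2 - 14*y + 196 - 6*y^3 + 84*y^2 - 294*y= -6*y^3 + 82*y^2 - 292*y + 160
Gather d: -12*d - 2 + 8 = 6 - 12*d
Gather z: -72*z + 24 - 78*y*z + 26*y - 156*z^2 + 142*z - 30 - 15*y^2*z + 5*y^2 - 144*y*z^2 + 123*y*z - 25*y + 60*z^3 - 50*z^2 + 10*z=5*y^2 + y + 60*z^3 + z^2*(-144*y - 206) + z*(-15*y^2 + 45*y + 80) - 6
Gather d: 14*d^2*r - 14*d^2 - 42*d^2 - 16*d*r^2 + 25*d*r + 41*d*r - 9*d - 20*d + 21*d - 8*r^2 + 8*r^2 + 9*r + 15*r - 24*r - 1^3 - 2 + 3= d^2*(14*r - 56) + d*(-16*r^2 + 66*r - 8)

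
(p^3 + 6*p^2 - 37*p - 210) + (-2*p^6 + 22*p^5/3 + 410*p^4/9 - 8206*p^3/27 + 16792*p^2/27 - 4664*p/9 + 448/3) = -2*p^6 + 22*p^5/3 + 410*p^4/9 - 8179*p^3/27 + 16954*p^2/27 - 4997*p/9 - 182/3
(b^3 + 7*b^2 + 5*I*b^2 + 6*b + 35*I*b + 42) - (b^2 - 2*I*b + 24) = b^3 + 6*b^2 + 5*I*b^2 + 6*b + 37*I*b + 18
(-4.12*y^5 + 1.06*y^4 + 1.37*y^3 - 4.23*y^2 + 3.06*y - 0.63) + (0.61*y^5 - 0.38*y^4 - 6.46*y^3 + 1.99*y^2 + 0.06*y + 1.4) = -3.51*y^5 + 0.68*y^4 - 5.09*y^3 - 2.24*y^2 + 3.12*y + 0.77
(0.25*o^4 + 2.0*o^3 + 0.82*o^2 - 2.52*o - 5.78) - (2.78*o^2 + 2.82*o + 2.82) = 0.25*o^4 + 2.0*o^3 - 1.96*o^2 - 5.34*o - 8.6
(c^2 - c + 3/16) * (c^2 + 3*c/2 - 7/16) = c^4 + c^3/2 - 7*c^2/4 + 23*c/32 - 21/256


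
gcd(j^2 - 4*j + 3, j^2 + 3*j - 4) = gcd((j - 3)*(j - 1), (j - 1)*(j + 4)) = j - 1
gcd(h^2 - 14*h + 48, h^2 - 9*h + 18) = h - 6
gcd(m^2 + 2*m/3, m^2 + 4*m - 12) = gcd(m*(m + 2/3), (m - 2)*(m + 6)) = 1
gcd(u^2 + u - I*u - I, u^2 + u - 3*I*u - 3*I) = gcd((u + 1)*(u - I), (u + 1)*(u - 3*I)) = u + 1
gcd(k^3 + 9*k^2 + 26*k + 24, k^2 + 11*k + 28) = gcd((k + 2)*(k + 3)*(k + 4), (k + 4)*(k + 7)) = k + 4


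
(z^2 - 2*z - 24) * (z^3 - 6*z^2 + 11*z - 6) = z^5 - 8*z^4 - z^3 + 116*z^2 - 252*z + 144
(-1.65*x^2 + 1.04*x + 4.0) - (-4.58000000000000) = -1.65*x^2 + 1.04*x + 8.58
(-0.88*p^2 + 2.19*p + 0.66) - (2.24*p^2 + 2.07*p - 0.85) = -3.12*p^2 + 0.12*p + 1.51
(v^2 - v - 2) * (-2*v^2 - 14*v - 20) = -2*v^4 - 12*v^3 - 2*v^2 + 48*v + 40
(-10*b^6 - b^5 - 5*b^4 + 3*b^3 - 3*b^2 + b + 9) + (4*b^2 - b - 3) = -10*b^6 - b^5 - 5*b^4 + 3*b^3 + b^2 + 6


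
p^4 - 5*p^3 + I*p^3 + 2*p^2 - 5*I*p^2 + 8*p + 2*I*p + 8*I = (p - 4)*(p - 2)*(p + 1)*(p + I)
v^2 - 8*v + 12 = (v - 6)*(v - 2)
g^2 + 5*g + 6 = (g + 2)*(g + 3)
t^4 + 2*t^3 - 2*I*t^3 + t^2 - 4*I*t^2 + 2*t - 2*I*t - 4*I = (t + 2)*(t - 2*I)*(t - I)*(t + I)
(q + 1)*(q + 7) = q^2 + 8*q + 7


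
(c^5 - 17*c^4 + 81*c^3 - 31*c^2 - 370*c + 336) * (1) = c^5 - 17*c^4 + 81*c^3 - 31*c^2 - 370*c + 336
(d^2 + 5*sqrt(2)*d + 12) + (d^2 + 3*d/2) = 2*d^2 + 3*d/2 + 5*sqrt(2)*d + 12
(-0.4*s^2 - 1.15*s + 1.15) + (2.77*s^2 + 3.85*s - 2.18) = 2.37*s^2 + 2.7*s - 1.03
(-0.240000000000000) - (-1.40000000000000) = 1.16000000000000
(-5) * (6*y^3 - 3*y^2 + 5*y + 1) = -30*y^3 + 15*y^2 - 25*y - 5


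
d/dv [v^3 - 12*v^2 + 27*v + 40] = 3*v^2 - 24*v + 27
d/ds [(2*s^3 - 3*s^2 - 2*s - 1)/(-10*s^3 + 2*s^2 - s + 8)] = (-26*s^4 - 44*s^3 + 25*s^2 - 44*s - 17)/(100*s^6 - 40*s^5 + 24*s^4 - 164*s^3 + 33*s^2 - 16*s + 64)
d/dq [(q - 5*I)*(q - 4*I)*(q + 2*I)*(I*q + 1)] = 4*I*q^3 + 24*q^2 - 18*I*q + 38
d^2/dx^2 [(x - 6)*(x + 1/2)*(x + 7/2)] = 6*x - 4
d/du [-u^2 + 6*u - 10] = 6 - 2*u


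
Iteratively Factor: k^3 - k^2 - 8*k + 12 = (k + 3)*(k^2 - 4*k + 4) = (k - 2)*(k + 3)*(k - 2)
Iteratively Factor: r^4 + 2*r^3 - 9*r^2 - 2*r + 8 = (r + 1)*(r^3 + r^2 - 10*r + 8) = (r + 1)*(r + 4)*(r^2 - 3*r + 2) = (r - 1)*(r + 1)*(r + 4)*(r - 2)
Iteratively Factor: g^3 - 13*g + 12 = (g - 3)*(g^2 + 3*g - 4) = (g - 3)*(g + 4)*(g - 1)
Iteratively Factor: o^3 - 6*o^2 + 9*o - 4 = (o - 1)*(o^2 - 5*o + 4) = (o - 4)*(o - 1)*(o - 1)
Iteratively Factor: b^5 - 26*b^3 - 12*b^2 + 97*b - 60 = (b + 3)*(b^4 - 3*b^3 - 17*b^2 + 39*b - 20) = (b - 1)*(b + 3)*(b^3 - 2*b^2 - 19*b + 20) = (b - 5)*(b - 1)*(b + 3)*(b^2 + 3*b - 4) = (b - 5)*(b - 1)^2*(b + 3)*(b + 4)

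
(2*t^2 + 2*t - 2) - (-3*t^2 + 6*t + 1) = 5*t^2 - 4*t - 3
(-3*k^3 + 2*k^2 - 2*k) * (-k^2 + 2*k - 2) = 3*k^5 - 8*k^4 + 12*k^3 - 8*k^2 + 4*k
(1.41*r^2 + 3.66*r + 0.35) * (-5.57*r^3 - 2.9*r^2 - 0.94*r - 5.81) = -7.8537*r^5 - 24.4752*r^4 - 13.8889*r^3 - 12.6475*r^2 - 21.5936*r - 2.0335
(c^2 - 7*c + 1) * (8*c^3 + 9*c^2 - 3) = 8*c^5 - 47*c^4 - 55*c^3 + 6*c^2 + 21*c - 3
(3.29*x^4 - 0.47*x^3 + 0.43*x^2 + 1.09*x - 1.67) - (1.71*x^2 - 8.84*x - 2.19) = 3.29*x^4 - 0.47*x^3 - 1.28*x^2 + 9.93*x + 0.52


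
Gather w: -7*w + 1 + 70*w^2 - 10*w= 70*w^2 - 17*w + 1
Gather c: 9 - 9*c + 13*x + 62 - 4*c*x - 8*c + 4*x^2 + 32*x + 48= c*(-4*x - 17) + 4*x^2 + 45*x + 119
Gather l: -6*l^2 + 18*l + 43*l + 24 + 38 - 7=-6*l^2 + 61*l + 55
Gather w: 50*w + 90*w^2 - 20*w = 90*w^2 + 30*w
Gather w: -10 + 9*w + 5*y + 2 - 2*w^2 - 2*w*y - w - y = -2*w^2 + w*(8 - 2*y) + 4*y - 8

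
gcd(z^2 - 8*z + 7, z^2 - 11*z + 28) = z - 7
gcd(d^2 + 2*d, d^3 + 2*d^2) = d^2 + 2*d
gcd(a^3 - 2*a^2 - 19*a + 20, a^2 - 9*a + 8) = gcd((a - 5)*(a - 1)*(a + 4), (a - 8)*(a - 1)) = a - 1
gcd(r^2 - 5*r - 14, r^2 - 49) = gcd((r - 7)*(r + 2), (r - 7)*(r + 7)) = r - 7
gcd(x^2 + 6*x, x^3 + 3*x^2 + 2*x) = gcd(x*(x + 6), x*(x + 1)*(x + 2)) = x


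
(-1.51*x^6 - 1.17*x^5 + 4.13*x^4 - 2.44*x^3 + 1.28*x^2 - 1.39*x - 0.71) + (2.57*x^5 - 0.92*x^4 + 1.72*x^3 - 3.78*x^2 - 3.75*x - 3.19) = -1.51*x^6 + 1.4*x^5 + 3.21*x^4 - 0.72*x^3 - 2.5*x^2 - 5.14*x - 3.9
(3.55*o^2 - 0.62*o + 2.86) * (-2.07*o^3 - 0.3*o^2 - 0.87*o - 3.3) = -7.3485*o^5 + 0.2184*o^4 - 8.8227*o^3 - 12.0336*o^2 - 0.4422*o - 9.438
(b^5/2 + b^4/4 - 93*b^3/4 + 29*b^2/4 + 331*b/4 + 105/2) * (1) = b^5/2 + b^4/4 - 93*b^3/4 + 29*b^2/4 + 331*b/4 + 105/2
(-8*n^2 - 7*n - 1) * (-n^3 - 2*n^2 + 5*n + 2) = 8*n^5 + 23*n^4 - 25*n^3 - 49*n^2 - 19*n - 2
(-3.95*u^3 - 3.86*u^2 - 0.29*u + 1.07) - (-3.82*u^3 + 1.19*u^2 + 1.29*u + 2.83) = -0.13*u^3 - 5.05*u^2 - 1.58*u - 1.76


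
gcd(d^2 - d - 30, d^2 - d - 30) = d^2 - d - 30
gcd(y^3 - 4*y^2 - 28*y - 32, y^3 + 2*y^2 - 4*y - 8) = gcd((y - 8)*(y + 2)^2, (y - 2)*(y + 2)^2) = y^2 + 4*y + 4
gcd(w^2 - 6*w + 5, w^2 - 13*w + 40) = w - 5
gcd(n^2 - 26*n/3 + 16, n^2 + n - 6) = 1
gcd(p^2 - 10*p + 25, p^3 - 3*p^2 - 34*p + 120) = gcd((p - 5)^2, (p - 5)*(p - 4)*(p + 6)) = p - 5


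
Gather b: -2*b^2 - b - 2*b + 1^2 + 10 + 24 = -2*b^2 - 3*b + 35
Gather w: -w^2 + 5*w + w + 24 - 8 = -w^2 + 6*w + 16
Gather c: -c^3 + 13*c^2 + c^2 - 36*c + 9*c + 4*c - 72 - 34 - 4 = -c^3 + 14*c^2 - 23*c - 110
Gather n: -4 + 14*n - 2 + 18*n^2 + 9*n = 18*n^2 + 23*n - 6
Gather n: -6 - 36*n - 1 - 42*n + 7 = -78*n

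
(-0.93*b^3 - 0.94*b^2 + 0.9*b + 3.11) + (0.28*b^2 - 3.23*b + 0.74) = -0.93*b^3 - 0.66*b^2 - 2.33*b + 3.85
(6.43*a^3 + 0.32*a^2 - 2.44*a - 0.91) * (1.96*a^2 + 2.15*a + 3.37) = 12.6028*a^5 + 14.4517*a^4 + 17.5747*a^3 - 5.9512*a^2 - 10.1793*a - 3.0667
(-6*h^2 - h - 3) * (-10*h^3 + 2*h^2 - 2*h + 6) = 60*h^5 - 2*h^4 + 40*h^3 - 40*h^2 - 18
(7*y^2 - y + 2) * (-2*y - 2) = -14*y^3 - 12*y^2 - 2*y - 4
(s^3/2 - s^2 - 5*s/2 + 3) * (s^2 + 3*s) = s^5/2 + s^4/2 - 11*s^3/2 - 9*s^2/2 + 9*s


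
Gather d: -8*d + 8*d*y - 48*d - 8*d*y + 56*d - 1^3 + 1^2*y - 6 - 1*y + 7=0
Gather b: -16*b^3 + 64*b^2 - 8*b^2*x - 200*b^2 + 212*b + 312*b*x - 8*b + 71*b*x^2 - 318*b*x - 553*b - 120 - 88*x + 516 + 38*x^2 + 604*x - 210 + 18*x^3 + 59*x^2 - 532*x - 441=-16*b^3 + b^2*(-8*x - 136) + b*(71*x^2 - 6*x - 349) + 18*x^3 + 97*x^2 - 16*x - 255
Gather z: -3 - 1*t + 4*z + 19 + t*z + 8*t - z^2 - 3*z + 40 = 7*t - z^2 + z*(t + 1) + 56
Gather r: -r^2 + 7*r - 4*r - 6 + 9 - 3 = -r^2 + 3*r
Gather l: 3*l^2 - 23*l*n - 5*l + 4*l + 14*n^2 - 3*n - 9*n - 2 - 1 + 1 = 3*l^2 + l*(-23*n - 1) + 14*n^2 - 12*n - 2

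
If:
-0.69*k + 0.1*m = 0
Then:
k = 0.144927536231884*m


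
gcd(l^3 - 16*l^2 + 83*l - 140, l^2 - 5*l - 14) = l - 7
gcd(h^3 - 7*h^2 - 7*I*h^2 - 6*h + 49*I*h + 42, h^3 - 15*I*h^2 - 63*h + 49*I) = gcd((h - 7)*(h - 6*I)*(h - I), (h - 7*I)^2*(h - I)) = h - I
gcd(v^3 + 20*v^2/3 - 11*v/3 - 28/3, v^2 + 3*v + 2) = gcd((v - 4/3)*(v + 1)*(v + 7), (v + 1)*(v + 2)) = v + 1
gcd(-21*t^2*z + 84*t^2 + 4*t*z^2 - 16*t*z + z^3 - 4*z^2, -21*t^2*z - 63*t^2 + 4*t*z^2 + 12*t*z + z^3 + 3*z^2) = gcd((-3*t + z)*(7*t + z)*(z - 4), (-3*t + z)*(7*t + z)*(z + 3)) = -21*t^2 + 4*t*z + z^2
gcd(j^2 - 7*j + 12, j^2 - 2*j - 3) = j - 3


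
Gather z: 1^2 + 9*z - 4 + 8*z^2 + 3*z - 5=8*z^2 + 12*z - 8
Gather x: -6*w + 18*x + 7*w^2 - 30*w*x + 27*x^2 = 7*w^2 - 6*w + 27*x^2 + x*(18 - 30*w)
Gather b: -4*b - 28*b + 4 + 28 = 32 - 32*b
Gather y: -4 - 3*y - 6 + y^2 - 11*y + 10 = y^2 - 14*y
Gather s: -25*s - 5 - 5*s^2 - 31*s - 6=-5*s^2 - 56*s - 11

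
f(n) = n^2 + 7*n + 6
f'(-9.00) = -11.00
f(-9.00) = 24.00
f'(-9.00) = -11.00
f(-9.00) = 24.00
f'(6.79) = 20.58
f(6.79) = 99.63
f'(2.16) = 11.32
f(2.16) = 25.79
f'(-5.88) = -4.76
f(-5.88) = -0.59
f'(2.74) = 12.48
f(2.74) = 32.69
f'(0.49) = 7.98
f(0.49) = 9.67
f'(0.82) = 8.64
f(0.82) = 12.41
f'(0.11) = 7.22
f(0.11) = 6.78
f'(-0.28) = 6.44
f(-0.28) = 4.12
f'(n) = 2*n + 7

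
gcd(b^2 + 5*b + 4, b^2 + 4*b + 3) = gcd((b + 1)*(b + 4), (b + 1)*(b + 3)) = b + 1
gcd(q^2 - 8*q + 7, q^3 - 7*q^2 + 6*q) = q - 1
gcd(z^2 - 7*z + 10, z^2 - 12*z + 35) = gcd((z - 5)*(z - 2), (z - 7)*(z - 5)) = z - 5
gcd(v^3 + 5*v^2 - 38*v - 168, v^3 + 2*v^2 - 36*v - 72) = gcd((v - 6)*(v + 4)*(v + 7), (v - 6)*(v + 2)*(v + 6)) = v - 6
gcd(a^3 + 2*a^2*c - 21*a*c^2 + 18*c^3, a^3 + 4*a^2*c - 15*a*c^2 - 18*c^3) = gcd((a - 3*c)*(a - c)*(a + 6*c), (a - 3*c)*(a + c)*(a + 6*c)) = a^2 + 3*a*c - 18*c^2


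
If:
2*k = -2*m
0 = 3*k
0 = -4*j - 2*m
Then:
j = 0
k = 0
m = 0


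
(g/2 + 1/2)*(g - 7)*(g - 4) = g^3/2 - 5*g^2 + 17*g/2 + 14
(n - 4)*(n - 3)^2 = n^3 - 10*n^2 + 33*n - 36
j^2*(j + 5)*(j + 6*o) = j^4 + 6*j^3*o + 5*j^3 + 30*j^2*o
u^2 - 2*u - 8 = (u - 4)*(u + 2)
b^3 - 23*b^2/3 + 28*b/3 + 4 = (b - 6)*(b - 2)*(b + 1/3)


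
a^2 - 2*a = a*(a - 2)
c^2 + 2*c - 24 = (c - 4)*(c + 6)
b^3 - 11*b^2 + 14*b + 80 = (b - 8)*(b - 5)*(b + 2)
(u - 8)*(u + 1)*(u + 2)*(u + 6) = u^4 + u^3 - 52*u^2 - 148*u - 96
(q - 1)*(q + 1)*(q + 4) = q^3 + 4*q^2 - q - 4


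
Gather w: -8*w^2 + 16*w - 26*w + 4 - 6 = -8*w^2 - 10*w - 2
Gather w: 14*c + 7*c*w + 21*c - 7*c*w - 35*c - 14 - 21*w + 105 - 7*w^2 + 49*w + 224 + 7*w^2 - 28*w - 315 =0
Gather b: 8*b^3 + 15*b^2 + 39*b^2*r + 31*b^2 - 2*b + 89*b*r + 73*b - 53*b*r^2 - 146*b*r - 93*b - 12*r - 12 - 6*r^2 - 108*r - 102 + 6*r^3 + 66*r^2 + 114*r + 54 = 8*b^3 + b^2*(39*r + 46) + b*(-53*r^2 - 57*r - 22) + 6*r^3 + 60*r^2 - 6*r - 60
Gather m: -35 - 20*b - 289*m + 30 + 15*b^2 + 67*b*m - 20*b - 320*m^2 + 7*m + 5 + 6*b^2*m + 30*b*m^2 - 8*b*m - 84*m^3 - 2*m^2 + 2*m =15*b^2 - 40*b - 84*m^3 + m^2*(30*b - 322) + m*(6*b^2 + 59*b - 280)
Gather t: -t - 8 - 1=-t - 9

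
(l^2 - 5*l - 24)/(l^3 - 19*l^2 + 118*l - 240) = (l + 3)/(l^2 - 11*l + 30)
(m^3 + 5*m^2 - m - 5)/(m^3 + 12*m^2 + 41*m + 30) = (m - 1)/(m + 6)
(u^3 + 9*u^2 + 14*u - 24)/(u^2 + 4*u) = u + 5 - 6/u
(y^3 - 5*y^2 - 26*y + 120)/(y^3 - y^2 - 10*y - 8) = (y^2 - y - 30)/(y^2 + 3*y + 2)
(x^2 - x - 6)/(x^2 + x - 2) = (x - 3)/(x - 1)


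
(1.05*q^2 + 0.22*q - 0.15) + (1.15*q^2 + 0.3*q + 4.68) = 2.2*q^2 + 0.52*q + 4.53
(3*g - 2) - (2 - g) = 4*g - 4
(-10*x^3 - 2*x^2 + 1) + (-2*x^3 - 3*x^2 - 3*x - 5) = -12*x^3 - 5*x^2 - 3*x - 4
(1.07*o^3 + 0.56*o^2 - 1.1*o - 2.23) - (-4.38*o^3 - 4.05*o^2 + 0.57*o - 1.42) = 5.45*o^3 + 4.61*o^2 - 1.67*o - 0.81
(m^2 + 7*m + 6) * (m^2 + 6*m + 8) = m^4 + 13*m^3 + 56*m^2 + 92*m + 48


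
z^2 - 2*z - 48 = (z - 8)*(z + 6)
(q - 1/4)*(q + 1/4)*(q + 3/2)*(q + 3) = q^4 + 9*q^3/2 + 71*q^2/16 - 9*q/32 - 9/32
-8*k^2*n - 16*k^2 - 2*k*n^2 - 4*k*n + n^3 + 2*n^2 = (-4*k + n)*(2*k + n)*(n + 2)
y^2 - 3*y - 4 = (y - 4)*(y + 1)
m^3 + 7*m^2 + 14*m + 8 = (m + 1)*(m + 2)*(m + 4)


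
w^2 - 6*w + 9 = (w - 3)^2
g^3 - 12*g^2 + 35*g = g*(g - 7)*(g - 5)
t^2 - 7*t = t*(t - 7)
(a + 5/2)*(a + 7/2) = a^2 + 6*a + 35/4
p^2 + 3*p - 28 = (p - 4)*(p + 7)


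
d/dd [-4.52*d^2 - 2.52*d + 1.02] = -9.04*d - 2.52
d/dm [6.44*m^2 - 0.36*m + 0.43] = 12.88*m - 0.36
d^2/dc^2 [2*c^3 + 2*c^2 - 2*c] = 12*c + 4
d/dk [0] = 0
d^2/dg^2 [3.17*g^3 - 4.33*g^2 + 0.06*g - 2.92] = 19.02*g - 8.66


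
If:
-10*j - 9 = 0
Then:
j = -9/10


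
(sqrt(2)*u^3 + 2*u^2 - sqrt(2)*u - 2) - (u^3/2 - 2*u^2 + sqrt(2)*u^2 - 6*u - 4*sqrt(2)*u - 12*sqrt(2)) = -u^3/2 + sqrt(2)*u^3 - sqrt(2)*u^2 + 4*u^2 + 3*sqrt(2)*u + 6*u - 2 + 12*sqrt(2)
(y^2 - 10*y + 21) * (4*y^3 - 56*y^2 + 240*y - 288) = 4*y^5 - 96*y^4 + 884*y^3 - 3864*y^2 + 7920*y - 6048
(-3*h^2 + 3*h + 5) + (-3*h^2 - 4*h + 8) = -6*h^2 - h + 13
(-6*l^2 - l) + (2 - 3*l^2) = -9*l^2 - l + 2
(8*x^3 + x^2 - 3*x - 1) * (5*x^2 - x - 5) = 40*x^5 - 3*x^4 - 56*x^3 - 7*x^2 + 16*x + 5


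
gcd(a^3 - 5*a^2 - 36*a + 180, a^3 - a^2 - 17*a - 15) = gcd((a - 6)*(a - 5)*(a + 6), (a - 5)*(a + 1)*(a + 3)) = a - 5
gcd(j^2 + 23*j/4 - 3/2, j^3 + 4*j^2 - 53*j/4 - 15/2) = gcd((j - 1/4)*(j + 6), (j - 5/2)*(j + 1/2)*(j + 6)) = j + 6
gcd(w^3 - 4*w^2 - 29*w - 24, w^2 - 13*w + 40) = w - 8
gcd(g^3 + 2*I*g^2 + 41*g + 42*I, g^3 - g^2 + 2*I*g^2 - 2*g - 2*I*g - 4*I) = 1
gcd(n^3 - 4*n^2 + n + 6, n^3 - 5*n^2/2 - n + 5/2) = n + 1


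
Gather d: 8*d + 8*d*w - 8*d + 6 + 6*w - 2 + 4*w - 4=8*d*w + 10*w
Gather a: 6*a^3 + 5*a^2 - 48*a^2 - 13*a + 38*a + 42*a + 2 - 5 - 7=6*a^3 - 43*a^2 + 67*a - 10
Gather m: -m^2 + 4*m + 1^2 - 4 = -m^2 + 4*m - 3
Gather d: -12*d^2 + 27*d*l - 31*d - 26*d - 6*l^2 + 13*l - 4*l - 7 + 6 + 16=-12*d^2 + d*(27*l - 57) - 6*l^2 + 9*l + 15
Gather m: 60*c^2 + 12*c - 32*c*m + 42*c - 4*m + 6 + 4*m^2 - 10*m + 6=60*c^2 + 54*c + 4*m^2 + m*(-32*c - 14) + 12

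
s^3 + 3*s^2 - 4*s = s*(s - 1)*(s + 4)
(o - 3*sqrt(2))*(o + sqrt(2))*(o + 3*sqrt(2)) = o^3 + sqrt(2)*o^2 - 18*o - 18*sqrt(2)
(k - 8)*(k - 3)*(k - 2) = k^3 - 13*k^2 + 46*k - 48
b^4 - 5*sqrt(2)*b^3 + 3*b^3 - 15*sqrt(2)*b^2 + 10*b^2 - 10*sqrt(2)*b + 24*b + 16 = (b + 1)*(b + 2)*(b - 4*sqrt(2))*(b - sqrt(2))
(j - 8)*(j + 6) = j^2 - 2*j - 48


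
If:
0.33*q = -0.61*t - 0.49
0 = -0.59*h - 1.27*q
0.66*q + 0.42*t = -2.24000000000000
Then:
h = 9.46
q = -4.40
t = 1.58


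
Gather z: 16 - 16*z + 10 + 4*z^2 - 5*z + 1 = 4*z^2 - 21*z + 27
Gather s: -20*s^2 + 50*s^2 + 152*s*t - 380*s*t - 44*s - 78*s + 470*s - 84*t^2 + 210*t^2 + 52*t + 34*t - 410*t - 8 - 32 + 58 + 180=30*s^2 + s*(348 - 228*t) + 126*t^2 - 324*t + 198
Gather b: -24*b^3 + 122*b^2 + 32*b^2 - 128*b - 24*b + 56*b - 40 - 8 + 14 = -24*b^3 + 154*b^2 - 96*b - 34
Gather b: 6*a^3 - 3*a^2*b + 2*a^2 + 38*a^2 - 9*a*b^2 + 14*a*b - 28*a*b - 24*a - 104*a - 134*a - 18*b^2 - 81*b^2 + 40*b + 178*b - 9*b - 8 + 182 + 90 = 6*a^3 + 40*a^2 - 262*a + b^2*(-9*a - 99) + b*(-3*a^2 - 14*a + 209) + 264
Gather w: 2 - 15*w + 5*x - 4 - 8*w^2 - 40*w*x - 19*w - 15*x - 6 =-8*w^2 + w*(-40*x - 34) - 10*x - 8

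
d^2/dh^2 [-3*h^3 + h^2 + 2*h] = 2 - 18*h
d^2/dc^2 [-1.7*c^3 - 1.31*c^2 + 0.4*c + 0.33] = -10.2*c - 2.62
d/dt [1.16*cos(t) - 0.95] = -1.16*sin(t)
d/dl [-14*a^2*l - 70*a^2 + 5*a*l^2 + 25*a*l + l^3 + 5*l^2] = -14*a^2 + 10*a*l + 25*a + 3*l^2 + 10*l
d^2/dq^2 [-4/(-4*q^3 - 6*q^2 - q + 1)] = 8*(-6*(2*q + 1)*(4*q^3 + 6*q^2 + q - 1) + (12*q^2 + 12*q + 1)^2)/(4*q^3 + 6*q^2 + q - 1)^3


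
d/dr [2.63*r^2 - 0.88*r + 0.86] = 5.26*r - 0.88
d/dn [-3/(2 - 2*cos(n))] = 3*sin(n)/(2*(cos(n) - 1)^2)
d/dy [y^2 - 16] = 2*y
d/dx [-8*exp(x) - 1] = -8*exp(x)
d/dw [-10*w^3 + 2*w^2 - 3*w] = -30*w^2 + 4*w - 3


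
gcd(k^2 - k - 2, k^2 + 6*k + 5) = k + 1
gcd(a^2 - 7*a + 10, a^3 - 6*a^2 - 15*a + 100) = a - 5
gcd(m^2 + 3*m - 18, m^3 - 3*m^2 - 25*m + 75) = m - 3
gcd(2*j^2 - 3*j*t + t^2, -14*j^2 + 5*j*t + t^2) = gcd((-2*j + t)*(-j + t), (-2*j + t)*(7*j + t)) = -2*j + t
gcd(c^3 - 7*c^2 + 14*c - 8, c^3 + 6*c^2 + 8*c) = 1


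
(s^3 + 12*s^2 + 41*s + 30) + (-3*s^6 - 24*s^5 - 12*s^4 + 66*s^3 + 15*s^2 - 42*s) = -3*s^6 - 24*s^5 - 12*s^4 + 67*s^3 + 27*s^2 - s + 30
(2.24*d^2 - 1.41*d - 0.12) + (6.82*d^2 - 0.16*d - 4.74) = 9.06*d^2 - 1.57*d - 4.86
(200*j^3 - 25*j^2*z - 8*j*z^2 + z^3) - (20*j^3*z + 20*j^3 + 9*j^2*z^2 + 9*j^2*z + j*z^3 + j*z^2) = -20*j^3*z + 180*j^3 - 9*j^2*z^2 - 34*j^2*z - j*z^3 - 9*j*z^2 + z^3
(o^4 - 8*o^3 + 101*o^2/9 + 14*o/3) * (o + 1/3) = o^5 - 23*o^4/3 + 77*o^3/9 + 227*o^2/27 + 14*o/9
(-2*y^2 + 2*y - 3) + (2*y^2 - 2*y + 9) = 6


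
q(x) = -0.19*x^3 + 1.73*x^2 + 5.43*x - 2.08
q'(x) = -0.57*x^2 + 3.46*x + 5.43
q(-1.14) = -5.74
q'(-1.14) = 0.74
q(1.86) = 12.78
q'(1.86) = 9.89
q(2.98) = 24.44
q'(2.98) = 10.68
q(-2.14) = -3.92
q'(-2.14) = -4.58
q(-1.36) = -5.79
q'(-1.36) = -0.33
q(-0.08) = -2.50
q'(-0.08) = 5.15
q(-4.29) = 21.47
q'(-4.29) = -19.90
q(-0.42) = -4.04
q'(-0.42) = 3.88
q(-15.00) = 946.97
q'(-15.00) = -174.72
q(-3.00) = 2.33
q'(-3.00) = -10.08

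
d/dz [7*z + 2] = 7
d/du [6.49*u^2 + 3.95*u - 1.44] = 12.98*u + 3.95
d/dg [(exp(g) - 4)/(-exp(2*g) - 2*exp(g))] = (exp(2*g) - 8*exp(g) - 8)*exp(-g)/(exp(2*g) + 4*exp(g) + 4)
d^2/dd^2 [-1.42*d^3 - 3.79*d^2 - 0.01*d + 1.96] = -8.52*d - 7.58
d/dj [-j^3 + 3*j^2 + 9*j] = -3*j^2 + 6*j + 9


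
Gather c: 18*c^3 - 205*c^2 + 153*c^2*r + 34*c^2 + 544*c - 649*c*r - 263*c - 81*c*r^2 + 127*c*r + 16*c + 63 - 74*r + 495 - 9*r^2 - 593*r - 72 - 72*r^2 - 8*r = 18*c^3 + c^2*(153*r - 171) + c*(-81*r^2 - 522*r + 297) - 81*r^2 - 675*r + 486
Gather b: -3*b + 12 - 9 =3 - 3*b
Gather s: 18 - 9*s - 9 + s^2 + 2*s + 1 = s^2 - 7*s + 10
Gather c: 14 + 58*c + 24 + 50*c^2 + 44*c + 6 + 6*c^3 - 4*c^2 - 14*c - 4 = 6*c^3 + 46*c^2 + 88*c + 40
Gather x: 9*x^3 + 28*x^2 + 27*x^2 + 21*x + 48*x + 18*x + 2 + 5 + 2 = 9*x^3 + 55*x^2 + 87*x + 9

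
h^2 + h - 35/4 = (h - 5/2)*(h + 7/2)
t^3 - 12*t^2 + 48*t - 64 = (t - 4)^3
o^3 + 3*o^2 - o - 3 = (o - 1)*(o + 1)*(o + 3)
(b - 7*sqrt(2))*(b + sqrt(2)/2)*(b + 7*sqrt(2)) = b^3 + sqrt(2)*b^2/2 - 98*b - 49*sqrt(2)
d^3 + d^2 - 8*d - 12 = (d - 3)*(d + 2)^2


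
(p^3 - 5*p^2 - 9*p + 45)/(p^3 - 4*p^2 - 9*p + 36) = (p - 5)/(p - 4)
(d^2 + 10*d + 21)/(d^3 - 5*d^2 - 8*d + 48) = (d + 7)/(d^2 - 8*d + 16)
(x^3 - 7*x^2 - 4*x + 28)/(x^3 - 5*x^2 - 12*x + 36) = (x^2 - 5*x - 14)/(x^2 - 3*x - 18)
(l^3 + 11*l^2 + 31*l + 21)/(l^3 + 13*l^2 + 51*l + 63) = (l + 1)/(l + 3)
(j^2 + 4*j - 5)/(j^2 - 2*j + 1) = (j + 5)/(j - 1)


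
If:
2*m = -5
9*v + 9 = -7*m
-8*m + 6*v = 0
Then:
No Solution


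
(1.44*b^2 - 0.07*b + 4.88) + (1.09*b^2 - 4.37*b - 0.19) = 2.53*b^2 - 4.44*b + 4.69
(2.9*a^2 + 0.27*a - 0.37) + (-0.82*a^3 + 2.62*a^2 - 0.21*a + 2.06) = -0.82*a^3 + 5.52*a^2 + 0.06*a + 1.69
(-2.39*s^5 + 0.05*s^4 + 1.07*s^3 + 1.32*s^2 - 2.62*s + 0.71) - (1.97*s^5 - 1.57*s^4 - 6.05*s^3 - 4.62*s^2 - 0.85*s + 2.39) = -4.36*s^5 + 1.62*s^4 + 7.12*s^3 + 5.94*s^2 - 1.77*s - 1.68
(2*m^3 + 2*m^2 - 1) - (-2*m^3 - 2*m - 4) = 4*m^3 + 2*m^2 + 2*m + 3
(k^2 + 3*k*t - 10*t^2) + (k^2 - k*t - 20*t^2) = 2*k^2 + 2*k*t - 30*t^2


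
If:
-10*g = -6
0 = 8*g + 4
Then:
No Solution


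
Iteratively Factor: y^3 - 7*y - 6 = (y + 2)*(y^2 - 2*y - 3) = (y - 3)*(y + 2)*(y + 1)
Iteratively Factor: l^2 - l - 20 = (l - 5)*(l + 4)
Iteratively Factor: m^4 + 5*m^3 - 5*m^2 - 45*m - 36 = (m + 3)*(m^3 + 2*m^2 - 11*m - 12) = (m + 1)*(m + 3)*(m^2 + m - 12) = (m - 3)*(m + 1)*(m + 3)*(m + 4)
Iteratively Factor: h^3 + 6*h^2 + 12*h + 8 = (h + 2)*(h^2 + 4*h + 4) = (h + 2)^2*(h + 2)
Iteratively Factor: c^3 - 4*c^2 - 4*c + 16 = (c + 2)*(c^2 - 6*c + 8) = (c - 2)*(c + 2)*(c - 4)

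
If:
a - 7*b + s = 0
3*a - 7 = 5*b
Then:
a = 5*s/16 + 49/16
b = 3*s/16 + 7/16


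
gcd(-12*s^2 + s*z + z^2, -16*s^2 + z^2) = 4*s + z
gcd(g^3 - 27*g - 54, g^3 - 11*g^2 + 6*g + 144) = g^2 - 3*g - 18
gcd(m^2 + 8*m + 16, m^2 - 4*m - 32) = m + 4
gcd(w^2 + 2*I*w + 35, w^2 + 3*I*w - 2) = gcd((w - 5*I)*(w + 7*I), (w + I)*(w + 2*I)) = 1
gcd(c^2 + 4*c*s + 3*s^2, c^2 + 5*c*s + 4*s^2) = c + s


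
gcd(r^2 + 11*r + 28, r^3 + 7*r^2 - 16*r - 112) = r^2 + 11*r + 28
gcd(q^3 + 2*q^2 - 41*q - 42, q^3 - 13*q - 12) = q + 1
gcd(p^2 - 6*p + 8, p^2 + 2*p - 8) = p - 2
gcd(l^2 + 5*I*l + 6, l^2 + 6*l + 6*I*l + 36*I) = l + 6*I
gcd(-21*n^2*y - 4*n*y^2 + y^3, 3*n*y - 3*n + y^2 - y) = 3*n + y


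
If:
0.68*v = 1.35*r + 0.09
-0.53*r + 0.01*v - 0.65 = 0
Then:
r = -1.27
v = -2.39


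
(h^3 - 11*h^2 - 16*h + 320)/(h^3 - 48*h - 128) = (h^2 - 3*h - 40)/(h^2 + 8*h + 16)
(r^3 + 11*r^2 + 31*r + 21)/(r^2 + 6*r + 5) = (r^2 + 10*r + 21)/(r + 5)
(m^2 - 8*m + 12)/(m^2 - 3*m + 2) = (m - 6)/(m - 1)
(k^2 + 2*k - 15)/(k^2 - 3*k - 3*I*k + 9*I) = (k + 5)/(k - 3*I)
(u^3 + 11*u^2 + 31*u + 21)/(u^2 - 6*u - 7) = (u^2 + 10*u + 21)/(u - 7)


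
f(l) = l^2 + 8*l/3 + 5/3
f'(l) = 2*l + 8/3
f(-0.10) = 1.41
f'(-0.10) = 2.47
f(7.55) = 78.80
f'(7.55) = 17.77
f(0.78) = 4.36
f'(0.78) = 4.23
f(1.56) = 8.26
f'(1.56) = 5.79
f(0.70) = 4.02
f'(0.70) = 4.07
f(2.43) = 14.05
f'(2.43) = 7.53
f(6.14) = 55.74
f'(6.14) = 14.95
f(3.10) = 19.54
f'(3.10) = 8.87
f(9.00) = 106.67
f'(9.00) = 20.67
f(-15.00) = 186.67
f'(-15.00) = -27.33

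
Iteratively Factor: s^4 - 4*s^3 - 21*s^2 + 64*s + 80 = (s + 4)*(s^3 - 8*s^2 + 11*s + 20) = (s - 4)*(s + 4)*(s^2 - 4*s - 5) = (s - 5)*(s - 4)*(s + 4)*(s + 1)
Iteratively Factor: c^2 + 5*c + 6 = (c + 3)*(c + 2)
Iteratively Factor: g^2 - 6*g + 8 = (g - 2)*(g - 4)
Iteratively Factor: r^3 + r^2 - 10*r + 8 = (r - 2)*(r^2 + 3*r - 4) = (r - 2)*(r + 4)*(r - 1)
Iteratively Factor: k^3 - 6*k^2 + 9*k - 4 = (k - 1)*(k^2 - 5*k + 4) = (k - 1)^2*(k - 4)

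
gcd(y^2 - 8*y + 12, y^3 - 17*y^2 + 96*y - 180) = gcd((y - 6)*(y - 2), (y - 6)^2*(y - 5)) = y - 6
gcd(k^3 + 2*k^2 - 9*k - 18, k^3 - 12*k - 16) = k + 2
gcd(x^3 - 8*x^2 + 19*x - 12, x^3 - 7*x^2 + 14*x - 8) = x^2 - 5*x + 4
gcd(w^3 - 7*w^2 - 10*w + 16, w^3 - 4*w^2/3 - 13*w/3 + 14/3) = w^2 + w - 2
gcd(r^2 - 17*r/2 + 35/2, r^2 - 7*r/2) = r - 7/2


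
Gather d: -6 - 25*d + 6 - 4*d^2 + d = -4*d^2 - 24*d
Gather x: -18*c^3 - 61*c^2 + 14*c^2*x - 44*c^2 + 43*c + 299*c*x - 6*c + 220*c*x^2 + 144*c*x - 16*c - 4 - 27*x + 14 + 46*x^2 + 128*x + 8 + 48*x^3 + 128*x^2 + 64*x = -18*c^3 - 105*c^2 + 21*c + 48*x^3 + x^2*(220*c + 174) + x*(14*c^2 + 443*c + 165) + 18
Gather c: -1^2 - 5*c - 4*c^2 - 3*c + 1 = -4*c^2 - 8*c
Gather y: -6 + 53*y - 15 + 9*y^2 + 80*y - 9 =9*y^2 + 133*y - 30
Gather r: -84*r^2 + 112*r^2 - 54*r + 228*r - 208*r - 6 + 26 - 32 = 28*r^2 - 34*r - 12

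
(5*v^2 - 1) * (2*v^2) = 10*v^4 - 2*v^2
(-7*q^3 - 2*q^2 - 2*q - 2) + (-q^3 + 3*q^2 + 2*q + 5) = -8*q^3 + q^2 + 3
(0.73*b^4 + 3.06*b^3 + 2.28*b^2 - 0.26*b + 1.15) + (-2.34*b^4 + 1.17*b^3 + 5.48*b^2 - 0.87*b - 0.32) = -1.61*b^4 + 4.23*b^3 + 7.76*b^2 - 1.13*b + 0.83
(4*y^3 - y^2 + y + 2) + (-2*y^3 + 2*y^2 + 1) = 2*y^3 + y^2 + y + 3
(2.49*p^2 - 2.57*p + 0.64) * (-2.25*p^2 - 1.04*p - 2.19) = -5.6025*p^4 + 3.1929*p^3 - 4.2203*p^2 + 4.9627*p - 1.4016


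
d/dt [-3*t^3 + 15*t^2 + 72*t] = -9*t^2 + 30*t + 72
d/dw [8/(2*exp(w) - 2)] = -1/sinh(w/2)^2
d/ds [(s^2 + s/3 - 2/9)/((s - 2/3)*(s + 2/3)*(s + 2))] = (-9*s^2 + 6*s - 8)/(9*s^4 + 24*s^3 - 8*s^2 - 32*s + 16)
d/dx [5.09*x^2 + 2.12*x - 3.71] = 10.18*x + 2.12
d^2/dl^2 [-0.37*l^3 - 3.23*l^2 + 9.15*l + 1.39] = -2.22*l - 6.46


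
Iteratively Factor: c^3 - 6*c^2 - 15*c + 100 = (c + 4)*(c^2 - 10*c + 25) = (c - 5)*(c + 4)*(c - 5)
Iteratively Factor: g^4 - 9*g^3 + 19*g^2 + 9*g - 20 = (g - 4)*(g^3 - 5*g^2 - g + 5) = (g - 4)*(g - 1)*(g^2 - 4*g - 5) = (g - 4)*(g - 1)*(g + 1)*(g - 5)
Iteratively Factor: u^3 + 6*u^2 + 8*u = (u + 4)*(u^2 + 2*u) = u*(u + 4)*(u + 2)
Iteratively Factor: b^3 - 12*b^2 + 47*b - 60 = (b - 3)*(b^2 - 9*b + 20) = (b - 5)*(b - 3)*(b - 4)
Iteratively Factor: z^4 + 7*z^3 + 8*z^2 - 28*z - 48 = (z + 4)*(z^3 + 3*z^2 - 4*z - 12) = (z + 3)*(z + 4)*(z^2 - 4) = (z + 2)*(z + 3)*(z + 4)*(z - 2)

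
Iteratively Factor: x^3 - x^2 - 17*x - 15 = (x + 1)*(x^2 - 2*x - 15) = (x - 5)*(x + 1)*(x + 3)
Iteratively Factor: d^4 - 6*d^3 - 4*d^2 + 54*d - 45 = (d - 5)*(d^3 - d^2 - 9*d + 9) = (d - 5)*(d + 3)*(d^2 - 4*d + 3) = (d - 5)*(d - 3)*(d + 3)*(d - 1)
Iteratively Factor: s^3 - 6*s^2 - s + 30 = (s + 2)*(s^2 - 8*s + 15) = (s - 3)*(s + 2)*(s - 5)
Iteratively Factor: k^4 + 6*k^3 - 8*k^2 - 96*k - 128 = (k + 4)*(k^3 + 2*k^2 - 16*k - 32) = (k - 4)*(k + 4)*(k^2 + 6*k + 8) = (k - 4)*(k + 4)^2*(k + 2)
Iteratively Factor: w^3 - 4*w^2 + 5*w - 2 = (w - 1)*(w^2 - 3*w + 2) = (w - 1)^2*(w - 2)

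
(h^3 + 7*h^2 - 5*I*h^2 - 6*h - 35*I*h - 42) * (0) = 0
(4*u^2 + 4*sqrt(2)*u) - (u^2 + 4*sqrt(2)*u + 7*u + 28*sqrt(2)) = 3*u^2 - 7*u - 28*sqrt(2)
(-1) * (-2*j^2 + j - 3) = 2*j^2 - j + 3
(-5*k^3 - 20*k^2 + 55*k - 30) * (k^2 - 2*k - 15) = -5*k^5 - 10*k^4 + 170*k^3 + 160*k^2 - 765*k + 450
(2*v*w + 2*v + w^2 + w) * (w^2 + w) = 2*v*w^3 + 4*v*w^2 + 2*v*w + w^4 + 2*w^3 + w^2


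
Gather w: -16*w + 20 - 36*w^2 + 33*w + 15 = -36*w^2 + 17*w + 35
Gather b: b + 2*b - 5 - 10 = 3*b - 15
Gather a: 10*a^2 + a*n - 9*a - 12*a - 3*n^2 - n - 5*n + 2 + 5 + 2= 10*a^2 + a*(n - 21) - 3*n^2 - 6*n + 9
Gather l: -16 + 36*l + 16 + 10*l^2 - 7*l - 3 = 10*l^2 + 29*l - 3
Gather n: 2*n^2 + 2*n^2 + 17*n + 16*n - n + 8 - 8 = 4*n^2 + 32*n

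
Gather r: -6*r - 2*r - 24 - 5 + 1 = -8*r - 28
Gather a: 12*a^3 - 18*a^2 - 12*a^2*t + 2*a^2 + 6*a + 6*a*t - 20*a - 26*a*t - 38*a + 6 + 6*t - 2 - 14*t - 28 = 12*a^3 + a^2*(-12*t - 16) + a*(-20*t - 52) - 8*t - 24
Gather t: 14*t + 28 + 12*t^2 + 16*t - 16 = 12*t^2 + 30*t + 12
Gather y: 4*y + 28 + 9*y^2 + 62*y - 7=9*y^2 + 66*y + 21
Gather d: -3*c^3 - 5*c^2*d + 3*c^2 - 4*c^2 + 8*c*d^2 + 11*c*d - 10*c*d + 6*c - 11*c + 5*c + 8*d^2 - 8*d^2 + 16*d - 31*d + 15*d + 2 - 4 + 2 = -3*c^3 - c^2 + 8*c*d^2 + d*(-5*c^2 + c)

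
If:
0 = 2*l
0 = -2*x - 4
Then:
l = 0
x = -2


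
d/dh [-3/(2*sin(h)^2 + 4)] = 6*sin(2*h)/(5 - cos(2*h))^2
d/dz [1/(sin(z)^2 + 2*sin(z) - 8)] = -2*(sin(z) + 1)*cos(z)/(sin(z)^2 + 2*sin(z) - 8)^2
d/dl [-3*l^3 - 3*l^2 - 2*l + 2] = -9*l^2 - 6*l - 2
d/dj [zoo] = 0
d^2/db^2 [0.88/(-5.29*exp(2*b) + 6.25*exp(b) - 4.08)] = (-0.88*(10.58*exp(b) - 6.25)*(21.16*exp(b) - 12.5)*exp(b) + (18.6208*exp(b) - 5.5)*(5.29*exp(2*b) - 6.25*exp(b) + 4.08))*exp(b)/(5.29*exp(2*b) - 6.25*exp(b) + 4.08)^3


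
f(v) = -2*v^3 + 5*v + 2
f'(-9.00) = -481.00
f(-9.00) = 1415.00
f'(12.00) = -859.00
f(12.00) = -3394.00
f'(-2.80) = -42.04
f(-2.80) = 31.90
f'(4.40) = -111.16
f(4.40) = -146.37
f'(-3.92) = -87.20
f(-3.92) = 102.87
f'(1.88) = -16.21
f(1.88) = -1.89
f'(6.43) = -243.07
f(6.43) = -497.55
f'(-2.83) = -43.05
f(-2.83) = 33.18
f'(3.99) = -90.52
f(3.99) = -105.09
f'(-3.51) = -68.92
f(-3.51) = 70.94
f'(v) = 5 - 6*v^2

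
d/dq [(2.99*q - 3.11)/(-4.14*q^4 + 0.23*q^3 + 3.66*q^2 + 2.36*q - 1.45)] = (37.1358*q^4 - 52.877*q^3 - 8.7975*q^2 + 22.7652*q + 3.0041)/(17.1396*q^8 - 1.9044*q^7 - 30.2519*q^6 - 17.8572*q^5 + 26.4872*q^4 + 16.6082*q^3 - 5.0444*q^2 - 6.844*q + 2.1025)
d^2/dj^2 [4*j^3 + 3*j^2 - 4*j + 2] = 24*j + 6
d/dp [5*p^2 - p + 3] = 10*p - 1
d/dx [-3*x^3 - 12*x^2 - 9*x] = -9*x^2 - 24*x - 9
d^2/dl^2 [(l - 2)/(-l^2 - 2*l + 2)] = 2*(3*l*(l^2 + 2*l - 2) - 4*(l - 2)*(l + 1)^2)/(l^2 + 2*l - 2)^3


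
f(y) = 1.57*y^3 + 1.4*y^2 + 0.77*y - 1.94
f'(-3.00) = 34.76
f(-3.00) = -34.04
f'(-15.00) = 1018.52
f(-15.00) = -4997.24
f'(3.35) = 63.01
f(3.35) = 75.38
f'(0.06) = 0.95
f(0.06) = -1.89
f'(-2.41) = 21.38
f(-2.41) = -17.64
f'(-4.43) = 80.80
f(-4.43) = -114.37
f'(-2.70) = 27.55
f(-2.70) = -24.72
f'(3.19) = 57.63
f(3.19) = 65.73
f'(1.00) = 8.28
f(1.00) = 1.80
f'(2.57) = 39.08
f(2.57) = 35.94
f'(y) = 4.71*y^2 + 2.8*y + 0.77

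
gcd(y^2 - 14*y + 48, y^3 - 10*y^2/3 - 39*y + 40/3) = y - 8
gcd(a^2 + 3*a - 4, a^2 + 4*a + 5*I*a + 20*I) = a + 4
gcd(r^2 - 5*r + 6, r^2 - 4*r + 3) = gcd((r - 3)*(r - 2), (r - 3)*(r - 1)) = r - 3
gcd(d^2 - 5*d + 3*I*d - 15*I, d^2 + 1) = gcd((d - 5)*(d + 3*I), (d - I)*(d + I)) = 1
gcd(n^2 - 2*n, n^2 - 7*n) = n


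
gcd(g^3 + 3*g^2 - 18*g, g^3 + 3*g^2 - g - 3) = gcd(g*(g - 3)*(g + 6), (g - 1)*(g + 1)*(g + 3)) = 1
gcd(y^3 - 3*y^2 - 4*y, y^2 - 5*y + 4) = y - 4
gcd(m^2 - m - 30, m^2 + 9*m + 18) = 1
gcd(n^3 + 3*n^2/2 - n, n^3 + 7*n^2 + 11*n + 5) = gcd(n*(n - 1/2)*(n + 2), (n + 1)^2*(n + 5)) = 1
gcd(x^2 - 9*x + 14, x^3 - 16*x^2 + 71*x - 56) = x - 7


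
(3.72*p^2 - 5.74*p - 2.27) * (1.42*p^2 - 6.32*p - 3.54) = 5.2824*p^4 - 31.6612*p^3 + 19.8846*p^2 + 34.666*p + 8.0358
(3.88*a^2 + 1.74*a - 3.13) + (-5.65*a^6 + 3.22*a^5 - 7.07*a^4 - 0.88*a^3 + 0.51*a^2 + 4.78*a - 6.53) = -5.65*a^6 + 3.22*a^5 - 7.07*a^4 - 0.88*a^3 + 4.39*a^2 + 6.52*a - 9.66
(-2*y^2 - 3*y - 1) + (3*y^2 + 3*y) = y^2 - 1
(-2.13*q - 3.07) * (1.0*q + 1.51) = -2.13*q^2 - 6.2863*q - 4.6357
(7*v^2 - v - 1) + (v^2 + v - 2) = 8*v^2 - 3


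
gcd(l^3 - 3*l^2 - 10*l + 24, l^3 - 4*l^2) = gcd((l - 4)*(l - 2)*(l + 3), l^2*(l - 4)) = l - 4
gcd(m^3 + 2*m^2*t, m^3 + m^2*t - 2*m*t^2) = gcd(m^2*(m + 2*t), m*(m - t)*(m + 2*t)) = m^2 + 2*m*t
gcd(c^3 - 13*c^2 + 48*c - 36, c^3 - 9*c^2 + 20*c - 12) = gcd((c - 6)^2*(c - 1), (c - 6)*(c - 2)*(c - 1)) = c^2 - 7*c + 6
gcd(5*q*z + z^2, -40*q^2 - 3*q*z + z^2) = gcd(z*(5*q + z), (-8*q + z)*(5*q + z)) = 5*q + z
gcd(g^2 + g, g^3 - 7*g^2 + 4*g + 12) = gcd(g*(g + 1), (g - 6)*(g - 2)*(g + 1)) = g + 1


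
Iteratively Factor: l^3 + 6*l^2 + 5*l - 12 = (l + 4)*(l^2 + 2*l - 3) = (l + 3)*(l + 4)*(l - 1)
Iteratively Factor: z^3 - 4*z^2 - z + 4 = (z + 1)*(z^2 - 5*z + 4) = (z - 1)*(z + 1)*(z - 4)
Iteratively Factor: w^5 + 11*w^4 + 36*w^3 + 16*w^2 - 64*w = (w + 4)*(w^4 + 7*w^3 + 8*w^2 - 16*w) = (w + 4)^2*(w^3 + 3*w^2 - 4*w) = (w - 1)*(w + 4)^2*(w^2 + 4*w) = (w - 1)*(w + 4)^3*(w)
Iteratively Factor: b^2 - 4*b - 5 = (b - 5)*(b + 1)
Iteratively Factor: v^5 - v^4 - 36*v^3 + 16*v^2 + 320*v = (v)*(v^4 - v^3 - 36*v^2 + 16*v + 320) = v*(v + 4)*(v^3 - 5*v^2 - 16*v + 80) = v*(v + 4)^2*(v^2 - 9*v + 20) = v*(v - 5)*(v + 4)^2*(v - 4)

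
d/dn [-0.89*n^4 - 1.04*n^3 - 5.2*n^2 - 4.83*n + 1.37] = -3.56*n^3 - 3.12*n^2 - 10.4*n - 4.83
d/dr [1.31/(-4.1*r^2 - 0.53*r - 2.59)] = (10.742*r + 0.6943)/(4.1*r^2 + 0.53*r + 2.59)^2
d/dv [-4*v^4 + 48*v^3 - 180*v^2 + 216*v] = -16*v^3 + 144*v^2 - 360*v + 216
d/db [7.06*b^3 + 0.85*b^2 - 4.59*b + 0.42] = 21.18*b^2 + 1.7*b - 4.59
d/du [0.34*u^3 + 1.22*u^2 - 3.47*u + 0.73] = 1.02*u^2 + 2.44*u - 3.47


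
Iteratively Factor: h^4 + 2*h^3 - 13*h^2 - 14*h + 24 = (h - 1)*(h^3 + 3*h^2 - 10*h - 24) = (h - 3)*(h - 1)*(h^2 + 6*h + 8) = (h - 3)*(h - 1)*(h + 2)*(h + 4)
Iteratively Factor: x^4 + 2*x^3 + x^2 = (x)*(x^3 + 2*x^2 + x) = x^2*(x^2 + 2*x + 1) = x^2*(x + 1)*(x + 1)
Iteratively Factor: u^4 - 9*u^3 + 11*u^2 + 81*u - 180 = (u - 5)*(u^3 - 4*u^2 - 9*u + 36) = (u - 5)*(u + 3)*(u^2 - 7*u + 12) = (u - 5)*(u - 4)*(u + 3)*(u - 3)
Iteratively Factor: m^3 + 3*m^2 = (m + 3)*(m^2) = m*(m + 3)*(m)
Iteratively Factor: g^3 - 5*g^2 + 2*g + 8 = (g - 2)*(g^2 - 3*g - 4) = (g - 2)*(g + 1)*(g - 4)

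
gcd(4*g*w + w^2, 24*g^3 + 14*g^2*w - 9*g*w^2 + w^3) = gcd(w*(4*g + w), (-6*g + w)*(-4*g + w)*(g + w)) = 1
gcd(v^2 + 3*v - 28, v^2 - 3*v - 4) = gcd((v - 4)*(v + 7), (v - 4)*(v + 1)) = v - 4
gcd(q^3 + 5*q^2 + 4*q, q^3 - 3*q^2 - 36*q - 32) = q^2 + 5*q + 4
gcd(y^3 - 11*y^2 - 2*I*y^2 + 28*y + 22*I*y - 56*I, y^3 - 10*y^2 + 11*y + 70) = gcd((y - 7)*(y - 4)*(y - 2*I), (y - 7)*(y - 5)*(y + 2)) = y - 7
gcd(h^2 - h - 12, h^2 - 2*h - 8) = h - 4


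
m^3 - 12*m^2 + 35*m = m*(m - 7)*(m - 5)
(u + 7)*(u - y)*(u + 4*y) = u^3 + 3*u^2*y + 7*u^2 - 4*u*y^2 + 21*u*y - 28*y^2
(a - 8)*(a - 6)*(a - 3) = a^3 - 17*a^2 + 90*a - 144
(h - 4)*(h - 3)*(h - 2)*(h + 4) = h^4 - 5*h^3 - 10*h^2 + 80*h - 96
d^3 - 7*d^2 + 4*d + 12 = (d - 6)*(d - 2)*(d + 1)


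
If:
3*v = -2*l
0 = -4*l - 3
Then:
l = -3/4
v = 1/2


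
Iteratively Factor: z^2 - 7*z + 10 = (z - 5)*(z - 2)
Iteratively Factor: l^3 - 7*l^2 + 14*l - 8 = (l - 1)*(l^2 - 6*l + 8) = (l - 4)*(l - 1)*(l - 2)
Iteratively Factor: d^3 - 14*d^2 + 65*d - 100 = (d - 4)*(d^2 - 10*d + 25) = (d - 5)*(d - 4)*(d - 5)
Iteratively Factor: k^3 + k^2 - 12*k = (k + 4)*(k^2 - 3*k) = k*(k + 4)*(k - 3)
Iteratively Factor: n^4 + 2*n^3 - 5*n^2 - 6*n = (n + 1)*(n^3 + n^2 - 6*n) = (n - 2)*(n + 1)*(n^2 + 3*n) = (n - 2)*(n + 1)*(n + 3)*(n)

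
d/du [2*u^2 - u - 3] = 4*u - 1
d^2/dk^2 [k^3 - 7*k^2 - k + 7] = 6*k - 14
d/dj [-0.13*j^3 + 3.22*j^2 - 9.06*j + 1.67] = -0.39*j^2 + 6.44*j - 9.06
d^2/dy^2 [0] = 0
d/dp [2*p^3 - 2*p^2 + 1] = 2*p*(3*p - 2)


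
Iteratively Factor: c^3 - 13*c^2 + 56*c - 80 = (c - 4)*(c^2 - 9*c + 20) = (c - 5)*(c - 4)*(c - 4)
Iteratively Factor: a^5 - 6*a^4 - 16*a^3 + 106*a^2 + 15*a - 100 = (a + 1)*(a^4 - 7*a^3 - 9*a^2 + 115*a - 100) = (a - 1)*(a + 1)*(a^3 - 6*a^2 - 15*a + 100) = (a - 1)*(a + 1)*(a + 4)*(a^2 - 10*a + 25) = (a - 5)*(a - 1)*(a + 1)*(a + 4)*(a - 5)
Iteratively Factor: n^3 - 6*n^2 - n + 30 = (n - 3)*(n^2 - 3*n - 10) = (n - 3)*(n + 2)*(n - 5)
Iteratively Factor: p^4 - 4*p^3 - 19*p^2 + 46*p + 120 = (p + 3)*(p^3 - 7*p^2 + 2*p + 40) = (p + 2)*(p + 3)*(p^2 - 9*p + 20) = (p - 5)*(p + 2)*(p + 3)*(p - 4)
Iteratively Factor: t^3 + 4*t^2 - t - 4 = (t + 4)*(t^2 - 1) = (t + 1)*(t + 4)*(t - 1)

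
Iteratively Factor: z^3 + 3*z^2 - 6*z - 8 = (z + 4)*(z^2 - z - 2) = (z + 1)*(z + 4)*(z - 2)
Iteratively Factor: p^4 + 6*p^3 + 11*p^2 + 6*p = (p + 1)*(p^3 + 5*p^2 + 6*p) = (p + 1)*(p + 3)*(p^2 + 2*p) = p*(p + 1)*(p + 3)*(p + 2)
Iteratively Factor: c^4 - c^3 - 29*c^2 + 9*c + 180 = (c - 3)*(c^3 + 2*c^2 - 23*c - 60) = (c - 3)*(c + 4)*(c^2 - 2*c - 15) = (c - 5)*(c - 3)*(c + 4)*(c + 3)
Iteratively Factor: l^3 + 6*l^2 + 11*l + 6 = (l + 1)*(l^2 + 5*l + 6) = (l + 1)*(l + 3)*(l + 2)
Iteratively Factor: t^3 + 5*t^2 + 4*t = (t)*(t^2 + 5*t + 4) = t*(t + 1)*(t + 4)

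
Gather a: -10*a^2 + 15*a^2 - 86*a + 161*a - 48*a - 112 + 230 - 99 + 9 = 5*a^2 + 27*a + 28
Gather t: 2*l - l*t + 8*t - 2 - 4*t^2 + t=2*l - 4*t^2 + t*(9 - l) - 2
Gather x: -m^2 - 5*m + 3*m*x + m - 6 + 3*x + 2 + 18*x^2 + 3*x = -m^2 - 4*m + 18*x^2 + x*(3*m + 6) - 4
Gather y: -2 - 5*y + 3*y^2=3*y^2 - 5*y - 2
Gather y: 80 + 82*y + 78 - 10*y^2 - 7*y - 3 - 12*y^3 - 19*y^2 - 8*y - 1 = -12*y^3 - 29*y^2 + 67*y + 154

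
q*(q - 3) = q^2 - 3*q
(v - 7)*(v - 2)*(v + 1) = v^3 - 8*v^2 + 5*v + 14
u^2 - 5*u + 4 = (u - 4)*(u - 1)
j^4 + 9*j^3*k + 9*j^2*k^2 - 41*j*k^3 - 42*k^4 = (j - 2*k)*(j + k)*(j + 3*k)*(j + 7*k)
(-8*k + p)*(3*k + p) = -24*k^2 - 5*k*p + p^2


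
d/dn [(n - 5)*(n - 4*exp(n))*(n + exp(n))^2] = (n + exp(n))*(2*(n - 5)*(n - 4*exp(n))*(exp(n) + 1) - (n - 5)*(n + exp(n))*(4*exp(n) - 1) + (n - 4*exp(n))*(n + exp(n)))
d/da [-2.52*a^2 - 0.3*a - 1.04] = -5.04*a - 0.3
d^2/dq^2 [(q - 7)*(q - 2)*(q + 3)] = 6*q - 12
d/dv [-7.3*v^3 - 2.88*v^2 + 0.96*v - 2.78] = -21.9*v^2 - 5.76*v + 0.96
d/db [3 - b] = -1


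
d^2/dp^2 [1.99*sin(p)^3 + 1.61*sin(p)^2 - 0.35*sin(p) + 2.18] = -1.1425*sin(p) + 4.4775*sin(3*p) + 3.22*cos(2*p)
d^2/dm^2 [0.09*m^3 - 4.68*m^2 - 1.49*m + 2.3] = 0.54*m - 9.36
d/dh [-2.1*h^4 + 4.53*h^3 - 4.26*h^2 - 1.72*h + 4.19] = -8.4*h^3 + 13.59*h^2 - 8.52*h - 1.72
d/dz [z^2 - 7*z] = 2*z - 7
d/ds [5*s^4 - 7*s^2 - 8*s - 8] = 20*s^3 - 14*s - 8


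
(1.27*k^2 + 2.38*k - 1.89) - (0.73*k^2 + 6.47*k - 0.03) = 0.54*k^2 - 4.09*k - 1.86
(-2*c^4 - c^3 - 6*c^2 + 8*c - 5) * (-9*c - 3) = 18*c^5 + 15*c^4 + 57*c^3 - 54*c^2 + 21*c + 15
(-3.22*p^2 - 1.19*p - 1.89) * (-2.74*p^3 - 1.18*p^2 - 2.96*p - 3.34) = 8.8228*p^5 + 7.0602*p^4 + 16.114*p^3 + 16.5074*p^2 + 9.569*p + 6.3126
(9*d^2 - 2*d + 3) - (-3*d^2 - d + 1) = 12*d^2 - d + 2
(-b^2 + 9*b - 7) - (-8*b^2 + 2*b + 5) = 7*b^2 + 7*b - 12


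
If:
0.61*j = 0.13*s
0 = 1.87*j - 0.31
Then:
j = 0.17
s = 0.78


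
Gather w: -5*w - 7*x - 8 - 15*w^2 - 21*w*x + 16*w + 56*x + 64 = -15*w^2 + w*(11 - 21*x) + 49*x + 56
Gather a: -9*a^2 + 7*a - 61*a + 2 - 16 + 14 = -9*a^2 - 54*a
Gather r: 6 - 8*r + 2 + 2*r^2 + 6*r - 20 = 2*r^2 - 2*r - 12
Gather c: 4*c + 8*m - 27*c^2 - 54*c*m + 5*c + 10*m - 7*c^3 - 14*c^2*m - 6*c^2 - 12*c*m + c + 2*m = -7*c^3 + c^2*(-14*m - 33) + c*(10 - 66*m) + 20*m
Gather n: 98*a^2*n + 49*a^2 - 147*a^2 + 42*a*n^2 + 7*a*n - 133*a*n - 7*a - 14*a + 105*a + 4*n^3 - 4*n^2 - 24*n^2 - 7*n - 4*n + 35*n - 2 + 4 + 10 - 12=-98*a^2 + 84*a + 4*n^3 + n^2*(42*a - 28) + n*(98*a^2 - 126*a + 24)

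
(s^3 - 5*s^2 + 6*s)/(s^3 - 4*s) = (s - 3)/(s + 2)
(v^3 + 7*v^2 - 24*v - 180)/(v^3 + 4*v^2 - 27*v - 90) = (v + 6)/(v + 3)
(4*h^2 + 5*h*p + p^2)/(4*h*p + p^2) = (h + p)/p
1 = 1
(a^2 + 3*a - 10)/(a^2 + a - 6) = (a + 5)/(a + 3)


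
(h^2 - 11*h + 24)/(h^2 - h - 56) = (h - 3)/(h + 7)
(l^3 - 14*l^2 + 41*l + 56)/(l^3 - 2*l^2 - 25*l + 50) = (l^3 - 14*l^2 + 41*l + 56)/(l^3 - 2*l^2 - 25*l + 50)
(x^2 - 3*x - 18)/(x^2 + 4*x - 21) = (x^2 - 3*x - 18)/(x^2 + 4*x - 21)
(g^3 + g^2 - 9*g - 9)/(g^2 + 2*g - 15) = (g^2 + 4*g + 3)/(g + 5)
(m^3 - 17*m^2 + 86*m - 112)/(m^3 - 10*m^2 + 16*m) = (m - 7)/m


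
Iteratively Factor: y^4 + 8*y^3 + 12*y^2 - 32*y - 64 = (y + 4)*(y^3 + 4*y^2 - 4*y - 16) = (y + 2)*(y + 4)*(y^2 + 2*y - 8) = (y - 2)*(y + 2)*(y + 4)*(y + 4)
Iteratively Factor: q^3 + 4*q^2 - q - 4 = (q + 1)*(q^2 + 3*q - 4) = (q + 1)*(q + 4)*(q - 1)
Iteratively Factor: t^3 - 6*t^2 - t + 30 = (t + 2)*(t^2 - 8*t + 15) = (t - 5)*(t + 2)*(t - 3)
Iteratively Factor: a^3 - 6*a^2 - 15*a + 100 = (a - 5)*(a^2 - a - 20) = (a - 5)*(a + 4)*(a - 5)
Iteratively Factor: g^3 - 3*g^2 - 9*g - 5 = (g - 5)*(g^2 + 2*g + 1) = (g - 5)*(g + 1)*(g + 1)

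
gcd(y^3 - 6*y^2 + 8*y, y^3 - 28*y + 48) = y^2 - 6*y + 8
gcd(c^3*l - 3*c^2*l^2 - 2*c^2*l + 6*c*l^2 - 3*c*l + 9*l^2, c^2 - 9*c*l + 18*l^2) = c - 3*l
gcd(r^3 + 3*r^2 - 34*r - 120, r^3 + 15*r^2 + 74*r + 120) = r^2 + 9*r + 20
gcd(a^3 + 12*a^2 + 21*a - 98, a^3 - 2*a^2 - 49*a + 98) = a^2 + 5*a - 14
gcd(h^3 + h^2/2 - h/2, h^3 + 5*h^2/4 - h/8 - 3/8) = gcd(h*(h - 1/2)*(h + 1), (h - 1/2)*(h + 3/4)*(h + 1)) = h^2 + h/2 - 1/2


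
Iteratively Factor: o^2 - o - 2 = (o - 2)*(o + 1)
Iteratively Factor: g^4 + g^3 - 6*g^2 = (g)*(g^3 + g^2 - 6*g) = g^2*(g^2 + g - 6) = g^2*(g + 3)*(g - 2)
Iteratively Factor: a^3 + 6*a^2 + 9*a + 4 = (a + 1)*(a^2 + 5*a + 4) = (a + 1)*(a + 4)*(a + 1)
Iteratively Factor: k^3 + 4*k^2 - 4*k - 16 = (k + 2)*(k^2 + 2*k - 8) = (k - 2)*(k + 2)*(k + 4)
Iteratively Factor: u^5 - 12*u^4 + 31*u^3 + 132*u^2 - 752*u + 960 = (u - 4)*(u^4 - 8*u^3 - u^2 + 128*u - 240) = (u - 4)^2*(u^3 - 4*u^2 - 17*u + 60) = (u - 5)*(u - 4)^2*(u^2 + u - 12) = (u - 5)*(u - 4)^2*(u - 3)*(u + 4)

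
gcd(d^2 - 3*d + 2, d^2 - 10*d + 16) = d - 2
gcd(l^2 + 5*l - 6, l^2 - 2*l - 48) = l + 6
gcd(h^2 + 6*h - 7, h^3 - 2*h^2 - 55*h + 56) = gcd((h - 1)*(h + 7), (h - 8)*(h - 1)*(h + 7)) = h^2 + 6*h - 7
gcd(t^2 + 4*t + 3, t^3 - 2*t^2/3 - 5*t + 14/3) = 1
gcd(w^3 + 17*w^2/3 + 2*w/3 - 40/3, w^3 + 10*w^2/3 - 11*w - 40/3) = w + 5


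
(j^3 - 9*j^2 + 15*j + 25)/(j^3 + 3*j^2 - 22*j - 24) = (j^2 - 10*j + 25)/(j^2 + 2*j - 24)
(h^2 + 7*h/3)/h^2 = (h + 7/3)/h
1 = 1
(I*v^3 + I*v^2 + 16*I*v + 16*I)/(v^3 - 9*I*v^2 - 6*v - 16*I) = I*(v^3 + v^2 + 16*v + 16)/(v^3 - 9*I*v^2 - 6*v - 16*I)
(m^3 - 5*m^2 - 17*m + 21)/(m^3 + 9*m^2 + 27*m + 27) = (m^2 - 8*m + 7)/(m^2 + 6*m + 9)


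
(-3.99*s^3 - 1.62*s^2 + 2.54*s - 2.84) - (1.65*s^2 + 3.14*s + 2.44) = -3.99*s^3 - 3.27*s^2 - 0.6*s - 5.28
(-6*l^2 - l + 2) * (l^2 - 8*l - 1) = -6*l^4 + 47*l^3 + 16*l^2 - 15*l - 2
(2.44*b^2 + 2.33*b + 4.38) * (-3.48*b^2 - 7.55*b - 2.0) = -8.4912*b^4 - 26.5304*b^3 - 37.7139*b^2 - 37.729*b - 8.76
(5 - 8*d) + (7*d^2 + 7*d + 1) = 7*d^2 - d + 6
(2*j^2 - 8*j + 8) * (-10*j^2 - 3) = -20*j^4 + 80*j^3 - 86*j^2 + 24*j - 24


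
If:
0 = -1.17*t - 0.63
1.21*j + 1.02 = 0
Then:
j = -0.84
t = -0.54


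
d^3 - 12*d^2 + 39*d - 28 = (d - 7)*(d - 4)*(d - 1)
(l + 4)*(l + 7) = l^2 + 11*l + 28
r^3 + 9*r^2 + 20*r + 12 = (r + 1)*(r + 2)*(r + 6)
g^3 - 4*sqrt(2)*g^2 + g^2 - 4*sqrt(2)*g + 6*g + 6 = (g + 1)*(g - 3*sqrt(2))*(g - sqrt(2))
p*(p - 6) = p^2 - 6*p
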